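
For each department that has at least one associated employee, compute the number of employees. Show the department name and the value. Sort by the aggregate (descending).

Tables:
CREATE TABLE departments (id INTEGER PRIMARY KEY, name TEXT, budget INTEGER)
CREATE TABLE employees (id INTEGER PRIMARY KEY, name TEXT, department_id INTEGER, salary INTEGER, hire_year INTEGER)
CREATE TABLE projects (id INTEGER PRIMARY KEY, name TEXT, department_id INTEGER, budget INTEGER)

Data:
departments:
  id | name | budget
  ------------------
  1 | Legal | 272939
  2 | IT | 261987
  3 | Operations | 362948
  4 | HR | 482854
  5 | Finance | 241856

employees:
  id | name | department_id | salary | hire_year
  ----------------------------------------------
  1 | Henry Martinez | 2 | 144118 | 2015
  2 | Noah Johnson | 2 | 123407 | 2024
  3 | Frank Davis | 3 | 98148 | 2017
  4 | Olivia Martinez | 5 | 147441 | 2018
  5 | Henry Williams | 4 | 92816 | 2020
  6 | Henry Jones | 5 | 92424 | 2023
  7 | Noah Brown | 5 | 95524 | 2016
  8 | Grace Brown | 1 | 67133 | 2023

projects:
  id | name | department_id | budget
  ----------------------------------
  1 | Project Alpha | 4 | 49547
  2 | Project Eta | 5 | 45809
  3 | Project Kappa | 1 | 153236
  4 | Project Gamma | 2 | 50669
SELECT p.name, COUNT(*) AS n FROM employees c JOIN departments p ON c.department_id = p.id GROUP BY p.id, p.name ORDER BY n DESC

Execution result:
name | n
Finance | 3
IT | 2
Legal | 1
Operations | 1
HR | 1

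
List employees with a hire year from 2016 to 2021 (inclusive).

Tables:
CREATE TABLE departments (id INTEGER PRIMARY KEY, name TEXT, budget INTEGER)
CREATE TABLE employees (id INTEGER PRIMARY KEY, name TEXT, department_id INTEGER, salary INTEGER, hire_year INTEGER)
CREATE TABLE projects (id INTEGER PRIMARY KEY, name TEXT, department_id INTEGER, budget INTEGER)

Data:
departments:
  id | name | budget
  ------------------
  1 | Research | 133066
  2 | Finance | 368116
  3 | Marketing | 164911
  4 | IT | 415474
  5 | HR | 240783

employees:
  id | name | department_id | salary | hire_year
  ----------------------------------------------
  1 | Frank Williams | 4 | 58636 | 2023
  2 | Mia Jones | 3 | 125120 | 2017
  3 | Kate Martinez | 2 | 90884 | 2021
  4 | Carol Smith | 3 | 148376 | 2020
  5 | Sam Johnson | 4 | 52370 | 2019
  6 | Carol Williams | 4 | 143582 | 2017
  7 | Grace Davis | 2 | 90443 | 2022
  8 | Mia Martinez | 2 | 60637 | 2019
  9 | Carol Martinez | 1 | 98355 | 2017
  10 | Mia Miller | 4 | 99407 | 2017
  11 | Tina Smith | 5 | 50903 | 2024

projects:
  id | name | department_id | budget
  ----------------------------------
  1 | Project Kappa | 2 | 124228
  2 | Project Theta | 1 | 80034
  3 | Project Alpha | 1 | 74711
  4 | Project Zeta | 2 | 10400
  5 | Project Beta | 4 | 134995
SELECT name, hire_year FROM employees WHERE hire_year BETWEEN 2016 AND 2021

Execution result:
name | hire_year
Mia Jones | 2017
Kate Martinez | 2021
Carol Smith | 2020
Sam Johnson | 2019
Carol Williams | 2017
Mia Martinez | 2019
Carol Martinez | 2017
Mia Miller | 2017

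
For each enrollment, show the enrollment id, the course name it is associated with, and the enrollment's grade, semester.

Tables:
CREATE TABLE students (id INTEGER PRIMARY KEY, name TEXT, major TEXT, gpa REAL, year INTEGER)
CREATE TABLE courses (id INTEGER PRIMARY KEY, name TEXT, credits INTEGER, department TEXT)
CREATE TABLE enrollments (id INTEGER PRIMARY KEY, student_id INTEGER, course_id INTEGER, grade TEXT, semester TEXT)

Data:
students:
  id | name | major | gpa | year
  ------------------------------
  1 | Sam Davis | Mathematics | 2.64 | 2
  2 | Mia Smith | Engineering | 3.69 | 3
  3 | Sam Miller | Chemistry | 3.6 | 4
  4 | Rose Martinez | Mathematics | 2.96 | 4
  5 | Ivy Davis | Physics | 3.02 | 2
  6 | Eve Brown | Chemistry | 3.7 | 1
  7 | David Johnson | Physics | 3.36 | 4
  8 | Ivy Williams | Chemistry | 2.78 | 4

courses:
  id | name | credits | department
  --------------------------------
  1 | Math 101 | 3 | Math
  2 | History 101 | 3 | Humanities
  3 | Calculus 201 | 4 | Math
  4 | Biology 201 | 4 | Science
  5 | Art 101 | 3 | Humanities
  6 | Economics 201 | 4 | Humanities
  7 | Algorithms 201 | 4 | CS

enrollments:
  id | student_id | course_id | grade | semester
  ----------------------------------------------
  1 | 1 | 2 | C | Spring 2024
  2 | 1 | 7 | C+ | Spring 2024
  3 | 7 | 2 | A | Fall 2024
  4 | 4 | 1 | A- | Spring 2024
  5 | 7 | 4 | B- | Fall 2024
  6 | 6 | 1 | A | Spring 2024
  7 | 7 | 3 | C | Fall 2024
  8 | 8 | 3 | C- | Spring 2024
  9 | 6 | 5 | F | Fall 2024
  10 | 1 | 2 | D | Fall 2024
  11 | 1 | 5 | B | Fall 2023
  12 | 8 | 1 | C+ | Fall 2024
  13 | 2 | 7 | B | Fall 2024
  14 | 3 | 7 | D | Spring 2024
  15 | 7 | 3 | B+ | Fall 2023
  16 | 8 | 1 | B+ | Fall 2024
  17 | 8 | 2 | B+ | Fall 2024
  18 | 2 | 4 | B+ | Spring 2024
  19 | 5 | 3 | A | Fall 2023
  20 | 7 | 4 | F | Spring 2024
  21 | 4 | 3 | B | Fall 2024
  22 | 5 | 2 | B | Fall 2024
SELECT c.id, p.name AS course, c.grade, c.semester FROM enrollments c JOIN courses p ON c.course_id = p.id

Execution result:
id | course | grade | semester
1 | History 101 | C | Spring 2024
2 | Algorithms 201 | C+ | Spring 2024
3 | History 101 | A | Fall 2024
4 | Math 101 | A- | Spring 2024
5 | Biology 201 | B- | Fall 2024
6 | Math 101 | A | Spring 2024
7 | Calculus 201 | C | Fall 2024
8 | Calculus 201 | C- | Spring 2024
9 | Art 101 | F | Fall 2024
10 | History 101 | D | Fall 2024
11 | Art 101 | B | Fall 2023
12 | Math 101 | C+ | Fall 2024
13 | Algorithms 201 | B | Fall 2024
14 | Algorithms 201 | D | Spring 2024
15 | Calculus 201 | B+ | Fall 2023
16 | Math 101 | B+ | Fall 2024
17 | History 101 | B+ | Fall 2024
18 | Biology 201 | B+ | Spring 2024
19 | Calculus 201 | A | Fall 2023
20 | Biology 201 | F | Spring 2024
21 | Calculus 201 | B | Fall 2024
22 | History 101 | B | Fall 2024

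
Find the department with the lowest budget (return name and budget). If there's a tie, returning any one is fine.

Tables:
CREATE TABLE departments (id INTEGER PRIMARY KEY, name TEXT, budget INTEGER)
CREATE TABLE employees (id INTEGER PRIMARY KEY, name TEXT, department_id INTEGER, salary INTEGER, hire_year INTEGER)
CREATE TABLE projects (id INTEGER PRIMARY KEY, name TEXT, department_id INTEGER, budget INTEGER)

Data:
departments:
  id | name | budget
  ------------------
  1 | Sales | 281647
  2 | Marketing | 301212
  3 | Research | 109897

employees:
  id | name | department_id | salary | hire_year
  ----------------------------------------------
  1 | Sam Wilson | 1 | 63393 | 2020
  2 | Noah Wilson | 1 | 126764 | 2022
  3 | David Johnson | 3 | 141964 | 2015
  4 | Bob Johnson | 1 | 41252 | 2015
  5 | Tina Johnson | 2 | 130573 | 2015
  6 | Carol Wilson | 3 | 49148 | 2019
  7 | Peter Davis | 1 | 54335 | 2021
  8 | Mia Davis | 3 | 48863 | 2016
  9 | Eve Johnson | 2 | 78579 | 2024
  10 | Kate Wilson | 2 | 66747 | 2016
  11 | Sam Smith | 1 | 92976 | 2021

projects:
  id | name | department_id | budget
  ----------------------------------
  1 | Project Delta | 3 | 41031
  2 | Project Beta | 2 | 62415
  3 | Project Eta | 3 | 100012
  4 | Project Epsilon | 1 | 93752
SELECT name, budget FROM departments ORDER BY budget ASC LIMIT 1

Execution result:
name | budget
Research | 109897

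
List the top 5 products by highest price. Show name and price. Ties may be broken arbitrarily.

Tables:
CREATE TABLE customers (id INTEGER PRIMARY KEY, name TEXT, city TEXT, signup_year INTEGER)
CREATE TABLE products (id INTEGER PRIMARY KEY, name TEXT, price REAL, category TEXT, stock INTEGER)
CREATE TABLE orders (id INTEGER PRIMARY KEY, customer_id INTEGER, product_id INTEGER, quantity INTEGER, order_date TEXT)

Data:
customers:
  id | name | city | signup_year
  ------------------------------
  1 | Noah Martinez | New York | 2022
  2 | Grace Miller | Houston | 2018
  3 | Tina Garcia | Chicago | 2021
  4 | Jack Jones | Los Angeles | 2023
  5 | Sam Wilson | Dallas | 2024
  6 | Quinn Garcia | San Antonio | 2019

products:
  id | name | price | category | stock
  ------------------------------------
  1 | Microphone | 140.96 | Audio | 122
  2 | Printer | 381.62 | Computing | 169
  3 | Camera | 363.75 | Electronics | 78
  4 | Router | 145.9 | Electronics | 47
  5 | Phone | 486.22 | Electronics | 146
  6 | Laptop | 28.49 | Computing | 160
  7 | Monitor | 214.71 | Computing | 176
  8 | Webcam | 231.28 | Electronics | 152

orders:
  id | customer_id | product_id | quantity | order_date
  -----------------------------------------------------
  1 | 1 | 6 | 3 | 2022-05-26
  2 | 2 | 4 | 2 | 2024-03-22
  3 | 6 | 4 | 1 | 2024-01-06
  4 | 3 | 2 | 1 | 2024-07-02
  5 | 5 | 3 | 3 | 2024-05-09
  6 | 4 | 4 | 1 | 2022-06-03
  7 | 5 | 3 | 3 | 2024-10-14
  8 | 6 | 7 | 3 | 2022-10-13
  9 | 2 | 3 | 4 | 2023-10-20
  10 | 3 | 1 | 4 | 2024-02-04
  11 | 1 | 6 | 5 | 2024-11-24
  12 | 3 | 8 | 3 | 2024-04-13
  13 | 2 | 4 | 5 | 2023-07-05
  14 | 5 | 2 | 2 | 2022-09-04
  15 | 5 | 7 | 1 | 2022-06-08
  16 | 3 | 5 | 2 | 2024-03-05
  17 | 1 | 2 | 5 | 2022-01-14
SELECT name, price FROM products ORDER BY price DESC LIMIT 5

Execution result:
name | price
Phone | 486.22
Printer | 381.62
Camera | 363.75
Webcam | 231.28
Monitor | 214.71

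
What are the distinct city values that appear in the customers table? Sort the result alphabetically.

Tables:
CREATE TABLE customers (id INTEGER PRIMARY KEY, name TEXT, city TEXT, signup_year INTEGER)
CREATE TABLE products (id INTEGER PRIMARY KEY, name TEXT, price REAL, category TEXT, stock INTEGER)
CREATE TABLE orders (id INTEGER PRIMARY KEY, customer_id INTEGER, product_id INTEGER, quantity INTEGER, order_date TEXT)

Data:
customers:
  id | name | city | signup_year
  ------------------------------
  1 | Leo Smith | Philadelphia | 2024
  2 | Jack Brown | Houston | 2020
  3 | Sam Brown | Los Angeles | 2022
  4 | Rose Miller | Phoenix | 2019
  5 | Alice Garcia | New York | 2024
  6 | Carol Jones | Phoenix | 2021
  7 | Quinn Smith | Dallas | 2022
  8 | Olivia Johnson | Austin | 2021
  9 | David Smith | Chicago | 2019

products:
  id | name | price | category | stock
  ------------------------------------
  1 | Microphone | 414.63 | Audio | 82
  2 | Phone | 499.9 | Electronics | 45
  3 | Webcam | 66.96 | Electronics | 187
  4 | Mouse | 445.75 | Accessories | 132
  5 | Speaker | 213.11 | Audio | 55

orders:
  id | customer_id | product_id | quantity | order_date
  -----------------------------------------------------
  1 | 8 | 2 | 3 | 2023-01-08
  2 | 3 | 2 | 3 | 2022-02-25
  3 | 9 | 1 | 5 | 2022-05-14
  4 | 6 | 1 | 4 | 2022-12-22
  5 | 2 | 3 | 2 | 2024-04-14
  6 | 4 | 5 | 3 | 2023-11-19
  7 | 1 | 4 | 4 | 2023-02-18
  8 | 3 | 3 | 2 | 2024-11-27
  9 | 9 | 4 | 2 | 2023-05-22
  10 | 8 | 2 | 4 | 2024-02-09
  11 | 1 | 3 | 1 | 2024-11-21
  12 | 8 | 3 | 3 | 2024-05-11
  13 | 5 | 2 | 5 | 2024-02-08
SELECT DISTINCT city FROM customers ORDER BY city

Execution result:
city
Austin
Chicago
Dallas
Houston
Los Angeles
New York
Philadelphia
Phoenix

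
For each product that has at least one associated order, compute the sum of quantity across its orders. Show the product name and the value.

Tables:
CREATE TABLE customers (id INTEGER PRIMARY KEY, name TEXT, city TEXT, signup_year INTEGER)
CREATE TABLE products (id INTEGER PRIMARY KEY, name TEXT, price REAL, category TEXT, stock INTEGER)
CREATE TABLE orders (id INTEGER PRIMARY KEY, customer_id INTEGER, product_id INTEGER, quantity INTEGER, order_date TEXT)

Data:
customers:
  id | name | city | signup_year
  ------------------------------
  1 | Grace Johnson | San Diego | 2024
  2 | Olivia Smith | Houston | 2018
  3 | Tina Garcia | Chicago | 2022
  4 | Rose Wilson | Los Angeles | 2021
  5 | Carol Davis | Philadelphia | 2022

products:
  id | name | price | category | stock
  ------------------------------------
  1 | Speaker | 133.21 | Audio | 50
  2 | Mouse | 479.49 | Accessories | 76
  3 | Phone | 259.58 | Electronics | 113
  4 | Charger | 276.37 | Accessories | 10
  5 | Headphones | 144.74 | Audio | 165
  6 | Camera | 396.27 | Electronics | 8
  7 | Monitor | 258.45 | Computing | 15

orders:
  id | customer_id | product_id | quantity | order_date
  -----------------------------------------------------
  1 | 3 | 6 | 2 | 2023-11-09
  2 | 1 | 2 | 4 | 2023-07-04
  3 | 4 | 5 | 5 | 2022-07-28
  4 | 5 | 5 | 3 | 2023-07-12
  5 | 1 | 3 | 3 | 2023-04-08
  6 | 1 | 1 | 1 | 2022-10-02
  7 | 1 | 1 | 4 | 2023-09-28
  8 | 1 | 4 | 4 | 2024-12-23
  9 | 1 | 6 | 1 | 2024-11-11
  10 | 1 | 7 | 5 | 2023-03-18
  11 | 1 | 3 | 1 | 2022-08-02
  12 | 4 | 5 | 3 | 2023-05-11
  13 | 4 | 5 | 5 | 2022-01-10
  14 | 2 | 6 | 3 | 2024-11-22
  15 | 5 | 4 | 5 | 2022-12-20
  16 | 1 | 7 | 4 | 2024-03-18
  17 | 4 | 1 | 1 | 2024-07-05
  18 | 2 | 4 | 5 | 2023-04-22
SELECT p.name, SUM(c.quantity) AS sum_quantity FROM orders c JOIN products p ON c.product_id = p.id GROUP BY p.id, p.name

Execution result:
name | sum_quantity
Speaker | 6
Mouse | 4
Phone | 4
Charger | 14
Headphones | 16
Camera | 6
Monitor | 9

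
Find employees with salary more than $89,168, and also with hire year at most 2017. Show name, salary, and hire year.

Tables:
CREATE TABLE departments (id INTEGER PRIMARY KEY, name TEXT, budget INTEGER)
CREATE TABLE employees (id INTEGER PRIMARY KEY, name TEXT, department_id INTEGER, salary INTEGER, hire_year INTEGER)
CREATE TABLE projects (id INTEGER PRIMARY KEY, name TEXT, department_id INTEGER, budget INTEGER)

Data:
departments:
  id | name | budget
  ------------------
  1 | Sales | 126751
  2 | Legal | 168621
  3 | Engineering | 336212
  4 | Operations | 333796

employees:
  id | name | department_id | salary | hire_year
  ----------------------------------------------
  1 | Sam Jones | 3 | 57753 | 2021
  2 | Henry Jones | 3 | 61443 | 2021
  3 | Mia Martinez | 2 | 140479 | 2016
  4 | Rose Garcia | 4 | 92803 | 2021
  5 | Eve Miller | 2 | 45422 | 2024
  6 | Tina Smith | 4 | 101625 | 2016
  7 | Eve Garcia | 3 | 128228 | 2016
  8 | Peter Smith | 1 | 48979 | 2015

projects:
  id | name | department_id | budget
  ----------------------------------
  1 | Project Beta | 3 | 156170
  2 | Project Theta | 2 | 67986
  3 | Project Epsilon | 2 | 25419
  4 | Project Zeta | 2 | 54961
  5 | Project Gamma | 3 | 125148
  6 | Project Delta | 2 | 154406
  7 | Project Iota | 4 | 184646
SELECT name, salary, hire_year FROM employees WHERE salary > 89168 AND hire_year <= 2017

Execution result:
name | salary | hire_year
Mia Martinez | 140479 | 2016
Tina Smith | 101625 | 2016
Eve Garcia | 128228 | 2016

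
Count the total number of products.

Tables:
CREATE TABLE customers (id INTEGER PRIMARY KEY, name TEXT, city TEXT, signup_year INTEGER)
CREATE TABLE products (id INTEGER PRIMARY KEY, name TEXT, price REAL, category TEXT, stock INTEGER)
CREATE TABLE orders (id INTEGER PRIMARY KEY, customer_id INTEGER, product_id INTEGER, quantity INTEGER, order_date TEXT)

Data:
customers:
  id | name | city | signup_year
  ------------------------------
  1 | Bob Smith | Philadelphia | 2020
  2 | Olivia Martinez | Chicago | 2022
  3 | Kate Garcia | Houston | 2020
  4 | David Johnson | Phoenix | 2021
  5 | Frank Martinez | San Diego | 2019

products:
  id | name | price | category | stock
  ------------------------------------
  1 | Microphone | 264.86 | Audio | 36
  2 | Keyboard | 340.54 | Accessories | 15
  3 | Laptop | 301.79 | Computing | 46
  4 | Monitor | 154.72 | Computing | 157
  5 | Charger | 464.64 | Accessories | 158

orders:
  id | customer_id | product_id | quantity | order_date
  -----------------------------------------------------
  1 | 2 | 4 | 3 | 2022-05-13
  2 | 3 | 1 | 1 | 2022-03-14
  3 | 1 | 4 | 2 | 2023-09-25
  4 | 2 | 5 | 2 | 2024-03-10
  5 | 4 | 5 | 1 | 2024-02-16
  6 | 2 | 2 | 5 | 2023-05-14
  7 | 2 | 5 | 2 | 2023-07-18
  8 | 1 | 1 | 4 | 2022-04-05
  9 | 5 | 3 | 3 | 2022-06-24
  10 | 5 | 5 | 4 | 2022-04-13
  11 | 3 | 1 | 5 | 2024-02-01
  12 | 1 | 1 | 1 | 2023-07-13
SELECT COUNT(*) FROM products

Execution result:
5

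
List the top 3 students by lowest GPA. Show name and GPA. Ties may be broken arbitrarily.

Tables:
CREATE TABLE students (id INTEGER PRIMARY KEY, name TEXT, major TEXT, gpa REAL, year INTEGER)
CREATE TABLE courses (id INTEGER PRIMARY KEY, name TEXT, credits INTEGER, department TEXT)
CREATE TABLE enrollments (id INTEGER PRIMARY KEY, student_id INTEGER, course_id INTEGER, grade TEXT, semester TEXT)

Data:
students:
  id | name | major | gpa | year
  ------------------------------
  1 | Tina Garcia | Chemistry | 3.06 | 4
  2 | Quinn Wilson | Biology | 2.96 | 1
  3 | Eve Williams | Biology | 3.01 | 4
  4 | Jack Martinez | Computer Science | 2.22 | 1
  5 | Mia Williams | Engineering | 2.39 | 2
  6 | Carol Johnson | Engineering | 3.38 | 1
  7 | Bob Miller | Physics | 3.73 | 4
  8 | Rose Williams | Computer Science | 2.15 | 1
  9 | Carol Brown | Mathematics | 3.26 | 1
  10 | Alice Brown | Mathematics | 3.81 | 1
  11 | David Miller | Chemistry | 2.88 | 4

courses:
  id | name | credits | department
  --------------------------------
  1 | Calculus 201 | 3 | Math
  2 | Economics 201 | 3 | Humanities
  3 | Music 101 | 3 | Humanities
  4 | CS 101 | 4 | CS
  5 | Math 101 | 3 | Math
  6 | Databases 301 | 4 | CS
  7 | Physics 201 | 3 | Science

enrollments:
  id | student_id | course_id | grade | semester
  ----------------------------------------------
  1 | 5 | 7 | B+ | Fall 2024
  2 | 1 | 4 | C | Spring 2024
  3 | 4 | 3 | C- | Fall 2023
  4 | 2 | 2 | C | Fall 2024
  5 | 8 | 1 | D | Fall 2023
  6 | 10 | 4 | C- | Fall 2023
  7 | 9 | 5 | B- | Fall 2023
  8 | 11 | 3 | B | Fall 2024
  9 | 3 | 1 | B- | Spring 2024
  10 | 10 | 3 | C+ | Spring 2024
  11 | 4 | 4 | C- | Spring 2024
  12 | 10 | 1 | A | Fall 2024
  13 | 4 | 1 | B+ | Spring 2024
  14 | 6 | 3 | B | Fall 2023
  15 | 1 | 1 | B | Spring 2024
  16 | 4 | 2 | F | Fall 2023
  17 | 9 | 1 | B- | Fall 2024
SELECT name, gpa FROM students ORDER BY gpa ASC LIMIT 3

Execution result:
name | gpa
Rose Williams | 2.15
Jack Martinez | 2.22
Mia Williams | 2.39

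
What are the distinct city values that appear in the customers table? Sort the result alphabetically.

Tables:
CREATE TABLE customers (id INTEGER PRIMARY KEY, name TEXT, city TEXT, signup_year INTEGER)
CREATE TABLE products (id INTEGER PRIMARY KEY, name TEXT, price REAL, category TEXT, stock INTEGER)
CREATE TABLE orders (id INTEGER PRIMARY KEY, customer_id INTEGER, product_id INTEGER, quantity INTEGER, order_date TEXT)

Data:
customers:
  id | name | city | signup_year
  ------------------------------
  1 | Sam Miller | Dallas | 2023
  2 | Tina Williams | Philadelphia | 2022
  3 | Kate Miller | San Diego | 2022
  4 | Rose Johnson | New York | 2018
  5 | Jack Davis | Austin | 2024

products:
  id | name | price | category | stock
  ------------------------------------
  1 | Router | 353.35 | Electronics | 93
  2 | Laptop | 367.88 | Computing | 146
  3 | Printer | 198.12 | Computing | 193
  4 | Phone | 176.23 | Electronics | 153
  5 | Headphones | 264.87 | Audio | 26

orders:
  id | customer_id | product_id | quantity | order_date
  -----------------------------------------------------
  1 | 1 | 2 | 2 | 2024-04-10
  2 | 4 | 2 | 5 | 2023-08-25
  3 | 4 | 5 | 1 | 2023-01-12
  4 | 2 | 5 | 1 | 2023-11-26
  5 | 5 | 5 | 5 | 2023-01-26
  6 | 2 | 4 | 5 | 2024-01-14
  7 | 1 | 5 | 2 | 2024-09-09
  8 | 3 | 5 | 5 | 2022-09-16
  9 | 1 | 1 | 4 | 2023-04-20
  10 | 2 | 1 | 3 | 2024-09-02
SELECT DISTINCT city FROM customers ORDER BY city

Execution result:
city
Austin
Dallas
New York
Philadelphia
San Diego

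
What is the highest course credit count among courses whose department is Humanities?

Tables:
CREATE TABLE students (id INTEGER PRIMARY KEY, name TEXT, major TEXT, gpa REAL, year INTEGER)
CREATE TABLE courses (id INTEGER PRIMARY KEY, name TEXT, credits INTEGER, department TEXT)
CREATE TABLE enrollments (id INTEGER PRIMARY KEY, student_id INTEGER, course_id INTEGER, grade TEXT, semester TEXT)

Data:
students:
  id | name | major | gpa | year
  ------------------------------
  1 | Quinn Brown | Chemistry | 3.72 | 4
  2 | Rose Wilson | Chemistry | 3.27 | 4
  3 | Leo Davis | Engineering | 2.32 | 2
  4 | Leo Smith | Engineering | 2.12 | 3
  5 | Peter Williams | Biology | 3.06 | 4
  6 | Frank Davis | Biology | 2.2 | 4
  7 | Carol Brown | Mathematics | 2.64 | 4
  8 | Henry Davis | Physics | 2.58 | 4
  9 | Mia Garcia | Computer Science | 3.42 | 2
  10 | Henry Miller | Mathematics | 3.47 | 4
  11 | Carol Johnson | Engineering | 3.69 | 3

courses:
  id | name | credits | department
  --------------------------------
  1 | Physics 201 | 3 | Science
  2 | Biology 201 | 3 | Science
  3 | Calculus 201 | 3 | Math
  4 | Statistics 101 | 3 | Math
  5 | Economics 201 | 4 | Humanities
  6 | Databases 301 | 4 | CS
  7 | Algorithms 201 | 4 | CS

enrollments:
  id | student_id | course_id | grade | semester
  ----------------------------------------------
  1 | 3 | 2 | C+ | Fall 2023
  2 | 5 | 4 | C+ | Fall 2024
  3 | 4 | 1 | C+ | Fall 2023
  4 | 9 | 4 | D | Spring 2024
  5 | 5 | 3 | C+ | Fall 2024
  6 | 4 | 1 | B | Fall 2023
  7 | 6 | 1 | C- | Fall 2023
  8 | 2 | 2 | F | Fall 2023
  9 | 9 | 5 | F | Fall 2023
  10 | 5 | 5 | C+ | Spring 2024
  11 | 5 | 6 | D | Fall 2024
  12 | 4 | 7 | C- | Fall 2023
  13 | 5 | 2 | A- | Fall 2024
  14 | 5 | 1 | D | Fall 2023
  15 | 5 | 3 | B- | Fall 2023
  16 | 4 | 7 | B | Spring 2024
SELECT MAX(credits) FROM courses WHERE department = 'Humanities'

Execution result:
4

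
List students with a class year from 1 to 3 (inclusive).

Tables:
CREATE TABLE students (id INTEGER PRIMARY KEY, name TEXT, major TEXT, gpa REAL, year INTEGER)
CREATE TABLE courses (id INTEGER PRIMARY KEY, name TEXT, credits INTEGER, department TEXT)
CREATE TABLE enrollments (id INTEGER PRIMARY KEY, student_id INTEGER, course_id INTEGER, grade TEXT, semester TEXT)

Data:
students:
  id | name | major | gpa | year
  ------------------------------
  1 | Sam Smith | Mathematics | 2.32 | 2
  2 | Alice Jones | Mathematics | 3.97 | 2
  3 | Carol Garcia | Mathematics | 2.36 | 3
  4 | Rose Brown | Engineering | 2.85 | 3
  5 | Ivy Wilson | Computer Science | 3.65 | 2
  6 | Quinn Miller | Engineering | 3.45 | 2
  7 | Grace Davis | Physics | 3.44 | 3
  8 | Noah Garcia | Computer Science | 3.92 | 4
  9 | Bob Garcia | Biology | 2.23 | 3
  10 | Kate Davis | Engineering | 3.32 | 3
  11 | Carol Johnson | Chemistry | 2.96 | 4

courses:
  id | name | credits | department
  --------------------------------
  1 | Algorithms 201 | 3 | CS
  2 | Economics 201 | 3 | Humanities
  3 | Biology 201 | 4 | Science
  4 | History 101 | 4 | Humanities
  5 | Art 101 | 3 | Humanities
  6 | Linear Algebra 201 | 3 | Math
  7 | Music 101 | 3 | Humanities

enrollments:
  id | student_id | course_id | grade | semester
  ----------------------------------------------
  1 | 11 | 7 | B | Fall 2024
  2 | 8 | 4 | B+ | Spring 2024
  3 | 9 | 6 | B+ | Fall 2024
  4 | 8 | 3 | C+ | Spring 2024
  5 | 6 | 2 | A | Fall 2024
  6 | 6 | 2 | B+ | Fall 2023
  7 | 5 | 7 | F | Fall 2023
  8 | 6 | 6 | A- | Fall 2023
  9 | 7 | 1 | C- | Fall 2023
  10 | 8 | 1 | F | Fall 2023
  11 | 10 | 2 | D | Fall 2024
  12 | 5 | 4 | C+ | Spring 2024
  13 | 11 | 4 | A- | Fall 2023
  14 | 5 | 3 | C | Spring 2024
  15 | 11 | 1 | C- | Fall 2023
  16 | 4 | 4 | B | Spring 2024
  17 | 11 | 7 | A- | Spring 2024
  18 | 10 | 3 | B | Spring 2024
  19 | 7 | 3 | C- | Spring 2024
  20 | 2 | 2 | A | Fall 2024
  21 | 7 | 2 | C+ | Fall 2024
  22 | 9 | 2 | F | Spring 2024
SELECT name, year FROM students WHERE year BETWEEN 1 AND 3

Execution result:
name | year
Sam Smith | 2
Alice Jones | 2
Carol Garcia | 3
Rose Brown | 3
Ivy Wilson | 2
Quinn Miller | 2
Grace Davis | 3
Bob Garcia | 3
Kate Davis | 3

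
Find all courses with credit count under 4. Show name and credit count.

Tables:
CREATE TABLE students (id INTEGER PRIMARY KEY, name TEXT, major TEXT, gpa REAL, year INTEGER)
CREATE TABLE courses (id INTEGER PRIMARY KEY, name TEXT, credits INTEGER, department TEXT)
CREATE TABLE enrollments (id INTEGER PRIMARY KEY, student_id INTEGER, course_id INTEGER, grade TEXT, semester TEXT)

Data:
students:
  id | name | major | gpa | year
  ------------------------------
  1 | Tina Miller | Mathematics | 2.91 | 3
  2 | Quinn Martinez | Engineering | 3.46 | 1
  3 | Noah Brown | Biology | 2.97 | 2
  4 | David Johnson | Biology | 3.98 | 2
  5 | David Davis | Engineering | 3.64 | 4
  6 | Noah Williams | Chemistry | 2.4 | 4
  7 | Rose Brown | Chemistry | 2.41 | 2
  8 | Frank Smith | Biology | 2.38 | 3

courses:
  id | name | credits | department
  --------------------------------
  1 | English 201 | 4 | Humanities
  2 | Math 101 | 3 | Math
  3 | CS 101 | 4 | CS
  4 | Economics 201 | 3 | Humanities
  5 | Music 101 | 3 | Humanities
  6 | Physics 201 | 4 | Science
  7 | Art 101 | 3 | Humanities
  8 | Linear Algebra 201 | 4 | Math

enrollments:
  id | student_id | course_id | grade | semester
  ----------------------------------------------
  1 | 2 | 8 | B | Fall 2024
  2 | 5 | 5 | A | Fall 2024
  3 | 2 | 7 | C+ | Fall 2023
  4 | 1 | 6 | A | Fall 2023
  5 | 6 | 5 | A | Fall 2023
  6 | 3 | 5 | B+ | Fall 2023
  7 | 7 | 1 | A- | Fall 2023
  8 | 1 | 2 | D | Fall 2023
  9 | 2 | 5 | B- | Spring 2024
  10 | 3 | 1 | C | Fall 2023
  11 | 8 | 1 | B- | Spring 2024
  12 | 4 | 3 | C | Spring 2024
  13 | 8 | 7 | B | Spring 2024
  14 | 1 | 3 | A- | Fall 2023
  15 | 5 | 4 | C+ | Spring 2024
SELECT name, credits FROM courses WHERE credits < 4

Execution result:
name | credits
Math 101 | 3
Economics 201 | 3
Music 101 | 3
Art 101 | 3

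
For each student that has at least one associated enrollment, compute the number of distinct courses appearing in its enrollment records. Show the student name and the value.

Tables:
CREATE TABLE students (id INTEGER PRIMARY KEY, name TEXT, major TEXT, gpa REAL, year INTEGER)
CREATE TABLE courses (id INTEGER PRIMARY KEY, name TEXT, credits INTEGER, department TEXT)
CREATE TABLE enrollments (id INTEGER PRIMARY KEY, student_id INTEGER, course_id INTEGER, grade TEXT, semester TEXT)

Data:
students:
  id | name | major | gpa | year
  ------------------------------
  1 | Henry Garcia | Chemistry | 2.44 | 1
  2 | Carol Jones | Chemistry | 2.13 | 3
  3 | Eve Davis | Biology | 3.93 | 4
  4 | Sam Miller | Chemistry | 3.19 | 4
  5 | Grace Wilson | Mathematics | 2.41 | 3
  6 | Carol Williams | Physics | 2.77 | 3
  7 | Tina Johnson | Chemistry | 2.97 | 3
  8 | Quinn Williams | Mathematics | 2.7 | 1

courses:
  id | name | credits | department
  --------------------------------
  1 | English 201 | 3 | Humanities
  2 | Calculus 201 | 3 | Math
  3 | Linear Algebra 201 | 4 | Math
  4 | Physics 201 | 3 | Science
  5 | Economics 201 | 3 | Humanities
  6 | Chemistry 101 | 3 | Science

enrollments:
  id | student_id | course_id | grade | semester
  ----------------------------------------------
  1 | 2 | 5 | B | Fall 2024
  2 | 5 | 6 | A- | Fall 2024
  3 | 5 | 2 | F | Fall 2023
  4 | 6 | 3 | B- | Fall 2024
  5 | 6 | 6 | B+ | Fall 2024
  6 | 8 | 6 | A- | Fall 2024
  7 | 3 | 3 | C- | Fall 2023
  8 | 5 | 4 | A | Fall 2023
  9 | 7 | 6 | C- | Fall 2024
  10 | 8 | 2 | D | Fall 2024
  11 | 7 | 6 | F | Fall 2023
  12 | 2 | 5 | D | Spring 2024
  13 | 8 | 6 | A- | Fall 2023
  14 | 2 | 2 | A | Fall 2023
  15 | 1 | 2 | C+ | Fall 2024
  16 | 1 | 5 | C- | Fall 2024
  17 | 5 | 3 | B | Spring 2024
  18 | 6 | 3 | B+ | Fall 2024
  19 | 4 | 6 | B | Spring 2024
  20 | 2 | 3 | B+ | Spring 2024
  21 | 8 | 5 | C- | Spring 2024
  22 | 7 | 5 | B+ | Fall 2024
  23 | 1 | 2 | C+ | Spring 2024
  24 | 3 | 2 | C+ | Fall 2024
SELECT p.name, COUNT(DISTINCT c.course_id) AS distinct_course_count FROM enrollments c JOIN students p ON c.student_id = p.id GROUP BY p.id, p.name

Execution result:
name | distinct_course_count
Henry Garcia | 2
Carol Jones | 3
Eve Davis | 2
Sam Miller | 1
Grace Wilson | 4
Carol Williams | 2
Tina Johnson | 2
Quinn Williams | 3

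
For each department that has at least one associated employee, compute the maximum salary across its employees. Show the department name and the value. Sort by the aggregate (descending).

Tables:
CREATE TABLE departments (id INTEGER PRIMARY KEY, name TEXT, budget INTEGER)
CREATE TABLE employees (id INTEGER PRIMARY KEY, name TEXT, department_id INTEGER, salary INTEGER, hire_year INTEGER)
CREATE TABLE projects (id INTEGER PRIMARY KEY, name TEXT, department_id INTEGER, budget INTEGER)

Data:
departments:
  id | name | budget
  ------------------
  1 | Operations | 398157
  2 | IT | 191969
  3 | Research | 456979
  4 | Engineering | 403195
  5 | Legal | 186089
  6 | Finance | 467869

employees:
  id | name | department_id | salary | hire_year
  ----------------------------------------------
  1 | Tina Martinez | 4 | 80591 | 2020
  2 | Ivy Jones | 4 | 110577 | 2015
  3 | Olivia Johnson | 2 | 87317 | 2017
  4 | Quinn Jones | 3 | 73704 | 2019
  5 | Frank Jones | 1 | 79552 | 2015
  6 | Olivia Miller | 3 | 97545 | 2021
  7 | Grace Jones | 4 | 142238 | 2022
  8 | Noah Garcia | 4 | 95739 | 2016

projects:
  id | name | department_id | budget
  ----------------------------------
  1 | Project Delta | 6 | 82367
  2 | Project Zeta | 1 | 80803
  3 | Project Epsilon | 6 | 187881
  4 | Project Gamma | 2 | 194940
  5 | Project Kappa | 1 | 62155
SELECT p.name, MAX(c.salary) AS max_salary FROM employees c JOIN departments p ON c.department_id = p.id GROUP BY p.id, p.name ORDER BY max_salary DESC

Execution result:
name | max_salary
Engineering | 142238
Research | 97545
IT | 87317
Operations | 79552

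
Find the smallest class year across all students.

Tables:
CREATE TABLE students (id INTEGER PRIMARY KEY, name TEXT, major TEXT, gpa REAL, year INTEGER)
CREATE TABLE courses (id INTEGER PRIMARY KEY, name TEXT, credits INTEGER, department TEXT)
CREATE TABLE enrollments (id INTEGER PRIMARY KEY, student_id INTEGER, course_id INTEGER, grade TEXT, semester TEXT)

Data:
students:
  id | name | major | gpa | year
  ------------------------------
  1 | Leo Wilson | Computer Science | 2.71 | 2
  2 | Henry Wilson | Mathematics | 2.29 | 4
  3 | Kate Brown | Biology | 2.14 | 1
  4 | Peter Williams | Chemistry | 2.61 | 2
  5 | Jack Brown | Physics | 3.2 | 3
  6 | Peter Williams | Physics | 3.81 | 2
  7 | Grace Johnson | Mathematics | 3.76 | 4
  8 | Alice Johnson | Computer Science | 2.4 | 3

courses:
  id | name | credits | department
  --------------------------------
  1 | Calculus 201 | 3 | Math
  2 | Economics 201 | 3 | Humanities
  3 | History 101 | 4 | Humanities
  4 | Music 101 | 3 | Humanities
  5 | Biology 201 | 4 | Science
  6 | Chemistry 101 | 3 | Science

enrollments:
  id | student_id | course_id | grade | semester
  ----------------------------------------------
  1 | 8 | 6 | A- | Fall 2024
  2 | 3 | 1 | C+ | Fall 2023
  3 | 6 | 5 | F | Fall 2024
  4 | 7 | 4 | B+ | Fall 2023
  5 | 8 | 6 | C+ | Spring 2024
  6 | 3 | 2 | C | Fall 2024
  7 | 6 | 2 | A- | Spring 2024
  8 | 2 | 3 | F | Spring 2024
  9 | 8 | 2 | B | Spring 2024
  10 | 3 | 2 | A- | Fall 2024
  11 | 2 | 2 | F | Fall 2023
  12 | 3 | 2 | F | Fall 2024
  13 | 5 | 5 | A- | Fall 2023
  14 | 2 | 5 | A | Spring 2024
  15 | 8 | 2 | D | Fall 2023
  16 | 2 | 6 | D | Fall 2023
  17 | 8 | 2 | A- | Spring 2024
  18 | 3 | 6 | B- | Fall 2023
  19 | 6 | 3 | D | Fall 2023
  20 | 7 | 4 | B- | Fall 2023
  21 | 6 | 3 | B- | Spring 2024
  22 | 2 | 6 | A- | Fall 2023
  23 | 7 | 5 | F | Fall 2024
SELECT MIN(year) FROM students

Execution result:
1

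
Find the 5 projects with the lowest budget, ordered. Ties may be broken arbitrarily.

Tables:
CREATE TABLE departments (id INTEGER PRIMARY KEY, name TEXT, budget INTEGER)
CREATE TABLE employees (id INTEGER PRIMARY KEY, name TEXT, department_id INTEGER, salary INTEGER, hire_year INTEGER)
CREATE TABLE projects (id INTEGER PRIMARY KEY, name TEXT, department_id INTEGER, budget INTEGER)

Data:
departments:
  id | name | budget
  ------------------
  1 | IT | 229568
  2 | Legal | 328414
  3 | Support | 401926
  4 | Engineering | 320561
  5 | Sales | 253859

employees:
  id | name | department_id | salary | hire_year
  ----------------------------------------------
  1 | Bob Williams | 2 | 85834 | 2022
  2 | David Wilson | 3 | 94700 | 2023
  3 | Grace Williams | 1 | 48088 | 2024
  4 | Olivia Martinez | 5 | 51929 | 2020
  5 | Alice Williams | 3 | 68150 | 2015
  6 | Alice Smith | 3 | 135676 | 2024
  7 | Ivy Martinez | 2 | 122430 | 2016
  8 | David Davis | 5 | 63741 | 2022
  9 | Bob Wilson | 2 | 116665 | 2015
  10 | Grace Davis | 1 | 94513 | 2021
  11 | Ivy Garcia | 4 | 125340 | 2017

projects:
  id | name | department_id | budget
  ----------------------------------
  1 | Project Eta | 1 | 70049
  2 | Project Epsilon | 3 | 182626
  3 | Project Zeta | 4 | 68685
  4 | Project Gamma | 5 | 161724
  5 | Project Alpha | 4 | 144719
SELECT name, budget FROM projects ORDER BY budget ASC LIMIT 5

Execution result:
name | budget
Project Zeta | 68685
Project Eta | 70049
Project Alpha | 144719
Project Gamma | 161724
Project Epsilon | 182626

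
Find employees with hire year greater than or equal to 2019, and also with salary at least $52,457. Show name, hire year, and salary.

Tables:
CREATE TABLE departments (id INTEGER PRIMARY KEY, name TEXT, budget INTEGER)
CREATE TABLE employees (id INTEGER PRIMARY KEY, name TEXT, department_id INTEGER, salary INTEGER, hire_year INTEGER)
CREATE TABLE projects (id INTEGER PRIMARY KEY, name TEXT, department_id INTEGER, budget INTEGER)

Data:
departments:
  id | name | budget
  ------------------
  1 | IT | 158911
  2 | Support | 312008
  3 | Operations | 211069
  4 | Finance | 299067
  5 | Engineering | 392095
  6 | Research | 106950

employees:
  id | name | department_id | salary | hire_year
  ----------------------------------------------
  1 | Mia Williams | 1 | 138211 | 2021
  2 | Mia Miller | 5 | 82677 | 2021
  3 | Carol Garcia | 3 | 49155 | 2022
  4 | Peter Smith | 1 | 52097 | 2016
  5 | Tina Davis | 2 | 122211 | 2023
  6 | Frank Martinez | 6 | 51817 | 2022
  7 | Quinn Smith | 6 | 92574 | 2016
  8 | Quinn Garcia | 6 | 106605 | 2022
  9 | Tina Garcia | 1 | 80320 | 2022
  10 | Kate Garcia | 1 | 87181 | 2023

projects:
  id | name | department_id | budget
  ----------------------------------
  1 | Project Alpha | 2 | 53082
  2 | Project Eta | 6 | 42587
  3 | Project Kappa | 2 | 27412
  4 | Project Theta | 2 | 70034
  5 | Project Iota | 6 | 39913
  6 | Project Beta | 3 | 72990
SELECT name, hire_year, salary FROM employees WHERE hire_year >= 2019 AND salary >= 52457

Execution result:
name | hire_year | salary
Mia Williams | 2021 | 138211
Mia Miller | 2021 | 82677
Tina Davis | 2023 | 122211
Quinn Garcia | 2022 | 106605
Tina Garcia | 2022 | 80320
Kate Garcia | 2023 | 87181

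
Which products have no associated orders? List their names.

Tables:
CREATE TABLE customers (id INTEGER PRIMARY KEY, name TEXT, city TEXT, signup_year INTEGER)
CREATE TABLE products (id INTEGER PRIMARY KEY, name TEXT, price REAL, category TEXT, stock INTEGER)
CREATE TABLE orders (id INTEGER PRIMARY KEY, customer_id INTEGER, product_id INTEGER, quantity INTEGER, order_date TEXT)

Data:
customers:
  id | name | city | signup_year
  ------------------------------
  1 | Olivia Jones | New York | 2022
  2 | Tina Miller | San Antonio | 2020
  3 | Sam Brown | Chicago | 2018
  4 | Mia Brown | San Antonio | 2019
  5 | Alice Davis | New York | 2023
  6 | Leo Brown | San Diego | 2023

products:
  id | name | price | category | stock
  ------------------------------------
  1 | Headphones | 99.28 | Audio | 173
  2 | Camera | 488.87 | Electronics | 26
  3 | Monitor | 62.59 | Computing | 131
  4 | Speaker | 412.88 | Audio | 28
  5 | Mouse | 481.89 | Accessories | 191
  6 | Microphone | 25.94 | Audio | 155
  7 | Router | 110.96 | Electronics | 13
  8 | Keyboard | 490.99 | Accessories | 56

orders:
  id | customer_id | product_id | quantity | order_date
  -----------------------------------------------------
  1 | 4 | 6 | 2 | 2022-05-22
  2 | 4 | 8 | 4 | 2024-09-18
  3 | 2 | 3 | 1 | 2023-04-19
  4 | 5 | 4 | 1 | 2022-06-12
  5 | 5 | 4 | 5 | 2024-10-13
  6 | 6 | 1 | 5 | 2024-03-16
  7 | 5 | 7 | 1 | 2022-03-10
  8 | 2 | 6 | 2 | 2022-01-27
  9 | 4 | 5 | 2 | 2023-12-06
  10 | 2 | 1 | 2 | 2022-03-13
SELECT p.name FROM products p LEFT JOIN orders c ON c.product_id = p.id WHERE c.id IS NULL

Execution result:
Camera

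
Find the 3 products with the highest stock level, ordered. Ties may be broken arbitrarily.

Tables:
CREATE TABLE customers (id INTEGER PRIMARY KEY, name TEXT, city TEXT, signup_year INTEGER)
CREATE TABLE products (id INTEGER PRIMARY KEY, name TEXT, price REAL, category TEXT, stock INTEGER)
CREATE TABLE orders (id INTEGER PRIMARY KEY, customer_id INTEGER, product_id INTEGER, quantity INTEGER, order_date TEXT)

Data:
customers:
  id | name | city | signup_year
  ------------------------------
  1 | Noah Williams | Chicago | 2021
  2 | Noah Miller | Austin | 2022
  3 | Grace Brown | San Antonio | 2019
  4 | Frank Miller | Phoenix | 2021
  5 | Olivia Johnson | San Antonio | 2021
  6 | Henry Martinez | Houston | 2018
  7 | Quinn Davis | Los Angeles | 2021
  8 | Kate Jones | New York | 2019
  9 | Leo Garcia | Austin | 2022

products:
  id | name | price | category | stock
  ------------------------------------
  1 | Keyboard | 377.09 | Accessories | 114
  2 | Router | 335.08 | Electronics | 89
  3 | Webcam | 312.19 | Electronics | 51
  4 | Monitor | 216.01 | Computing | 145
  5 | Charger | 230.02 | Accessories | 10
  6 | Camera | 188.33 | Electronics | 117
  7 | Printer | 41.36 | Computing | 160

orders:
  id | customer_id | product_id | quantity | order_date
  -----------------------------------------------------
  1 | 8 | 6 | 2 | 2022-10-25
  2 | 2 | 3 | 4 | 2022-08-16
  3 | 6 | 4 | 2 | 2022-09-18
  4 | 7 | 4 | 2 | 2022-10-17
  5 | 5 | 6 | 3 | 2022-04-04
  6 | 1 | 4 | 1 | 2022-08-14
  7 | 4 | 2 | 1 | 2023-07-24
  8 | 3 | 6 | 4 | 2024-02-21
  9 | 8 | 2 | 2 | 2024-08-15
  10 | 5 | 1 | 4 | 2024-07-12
SELECT name, stock FROM products ORDER BY stock DESC LIMIT 3

Execution result:
name | stock
Printer | 160
Monitor | 145
Camera | 117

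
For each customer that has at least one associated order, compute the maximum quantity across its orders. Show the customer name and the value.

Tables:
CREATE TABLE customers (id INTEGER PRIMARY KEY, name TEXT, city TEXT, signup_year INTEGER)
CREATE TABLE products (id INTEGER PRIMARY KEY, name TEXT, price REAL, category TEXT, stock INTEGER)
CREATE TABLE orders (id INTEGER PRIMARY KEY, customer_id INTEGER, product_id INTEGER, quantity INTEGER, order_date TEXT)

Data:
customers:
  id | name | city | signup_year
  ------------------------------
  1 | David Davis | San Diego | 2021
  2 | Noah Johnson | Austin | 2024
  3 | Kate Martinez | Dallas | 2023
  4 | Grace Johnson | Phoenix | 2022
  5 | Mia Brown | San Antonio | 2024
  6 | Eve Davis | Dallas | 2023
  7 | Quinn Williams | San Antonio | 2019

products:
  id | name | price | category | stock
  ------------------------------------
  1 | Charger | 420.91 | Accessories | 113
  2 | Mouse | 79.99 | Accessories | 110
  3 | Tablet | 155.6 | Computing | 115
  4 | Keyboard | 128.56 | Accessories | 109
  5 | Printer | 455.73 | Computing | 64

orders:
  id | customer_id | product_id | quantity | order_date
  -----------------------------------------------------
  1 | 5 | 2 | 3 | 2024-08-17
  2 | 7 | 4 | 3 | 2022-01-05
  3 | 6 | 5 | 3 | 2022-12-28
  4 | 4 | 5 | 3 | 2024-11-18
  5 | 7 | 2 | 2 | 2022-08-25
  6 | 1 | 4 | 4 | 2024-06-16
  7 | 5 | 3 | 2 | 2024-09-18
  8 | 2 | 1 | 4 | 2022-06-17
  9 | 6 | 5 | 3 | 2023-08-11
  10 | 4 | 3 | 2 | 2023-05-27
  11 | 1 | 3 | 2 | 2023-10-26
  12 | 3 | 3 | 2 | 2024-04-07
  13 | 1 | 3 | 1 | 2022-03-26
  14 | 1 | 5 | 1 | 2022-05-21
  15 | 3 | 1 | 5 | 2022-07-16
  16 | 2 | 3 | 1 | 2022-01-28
SELECT p.name, MAX(c.quantity) AS max_quantity FROM orders c JOIN customers p ON c.customer_id = p.id GROUP BY p.id, p.name

Execution result:
name | max_quantity
David Davis | 4
Noah Johnson | 4
Kate Martinez | 5
Grace Johnson | 3
Mia Brown | 3
Eve Davis | 3
Quinn Williams | 3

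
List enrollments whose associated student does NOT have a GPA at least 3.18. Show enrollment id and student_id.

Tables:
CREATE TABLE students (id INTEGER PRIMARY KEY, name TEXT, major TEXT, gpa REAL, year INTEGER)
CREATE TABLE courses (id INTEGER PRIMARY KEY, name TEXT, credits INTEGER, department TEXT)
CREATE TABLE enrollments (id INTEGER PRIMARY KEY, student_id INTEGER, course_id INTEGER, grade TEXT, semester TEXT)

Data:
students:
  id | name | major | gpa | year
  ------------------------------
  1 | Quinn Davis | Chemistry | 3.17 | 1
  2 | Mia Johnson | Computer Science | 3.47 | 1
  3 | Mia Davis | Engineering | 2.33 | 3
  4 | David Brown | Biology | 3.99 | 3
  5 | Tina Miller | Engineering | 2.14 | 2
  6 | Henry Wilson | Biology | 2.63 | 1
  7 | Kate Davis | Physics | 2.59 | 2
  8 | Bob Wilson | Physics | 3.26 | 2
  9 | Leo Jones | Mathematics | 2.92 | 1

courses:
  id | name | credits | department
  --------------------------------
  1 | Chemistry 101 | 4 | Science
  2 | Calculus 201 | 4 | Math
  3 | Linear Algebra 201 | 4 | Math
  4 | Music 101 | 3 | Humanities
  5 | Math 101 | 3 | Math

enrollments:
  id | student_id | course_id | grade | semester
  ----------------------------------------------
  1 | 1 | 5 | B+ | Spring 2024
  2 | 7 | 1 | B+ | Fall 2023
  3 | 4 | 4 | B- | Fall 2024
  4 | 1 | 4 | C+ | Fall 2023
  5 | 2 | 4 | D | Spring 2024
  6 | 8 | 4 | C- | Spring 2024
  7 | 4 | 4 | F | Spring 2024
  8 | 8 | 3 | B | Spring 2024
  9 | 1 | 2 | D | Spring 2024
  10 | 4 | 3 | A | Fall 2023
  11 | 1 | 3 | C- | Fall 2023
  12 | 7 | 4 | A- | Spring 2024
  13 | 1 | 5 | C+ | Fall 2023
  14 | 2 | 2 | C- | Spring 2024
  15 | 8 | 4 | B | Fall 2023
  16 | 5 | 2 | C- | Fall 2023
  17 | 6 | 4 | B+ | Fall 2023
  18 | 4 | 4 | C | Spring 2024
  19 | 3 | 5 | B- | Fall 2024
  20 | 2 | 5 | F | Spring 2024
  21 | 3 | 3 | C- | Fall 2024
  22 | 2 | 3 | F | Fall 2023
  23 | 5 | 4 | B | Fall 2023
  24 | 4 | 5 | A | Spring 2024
SELECT id, student_id FROM enrollments WHERE student_id NOT IN (SELECT id FROM students WHERE gpa >= 3.18)

Execution result:
id | student_id
1 | 1
2 | 7
4 | 1
9 | 1
11 | 1
12 | 7
13 | 1
16 | 5
17 | 6
19 | 3
21 | 3
23 | 5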